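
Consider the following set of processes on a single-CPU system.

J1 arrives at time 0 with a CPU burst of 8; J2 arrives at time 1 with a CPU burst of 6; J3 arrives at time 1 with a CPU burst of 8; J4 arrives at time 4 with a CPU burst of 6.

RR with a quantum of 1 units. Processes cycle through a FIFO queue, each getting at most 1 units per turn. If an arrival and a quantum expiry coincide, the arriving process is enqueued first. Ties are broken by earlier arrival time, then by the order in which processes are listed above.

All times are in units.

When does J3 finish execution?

Timeline: | J1 0-1 | J2 1-2 | J3 2-3 | J1 3-4 | J2 4-5 | J3 5-6 | J4 6-7 | J1 7-8 | J2 8-9 | J3 9-10 | J4 10-11 | J1 11-12 | J2 12-13 | J3 13-14 | J4 14-15 | J1 15-16 | J2 16-17 | J3 17-18 | J4 18-19 | J1 19-20 | J2 20-21 | J3 21-22 | J4 22-23 | J1 23-24 | J3 24-25 | J4 25-26 | J1 26-27 | J3 27-28 |
Completion: J1=27  J2=21  J3=28  J4=26
Turnaround (C−A): J1=27  J2=20  J3=27  J4=22

28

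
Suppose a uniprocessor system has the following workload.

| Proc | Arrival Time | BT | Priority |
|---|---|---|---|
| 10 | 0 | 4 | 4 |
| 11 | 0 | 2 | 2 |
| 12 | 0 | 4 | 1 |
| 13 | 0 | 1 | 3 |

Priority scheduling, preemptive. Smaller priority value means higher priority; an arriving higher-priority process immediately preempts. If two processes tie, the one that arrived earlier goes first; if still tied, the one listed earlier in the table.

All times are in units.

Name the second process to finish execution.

Timeline: | 12 0-4 | 11 4-6 | 13 6-7 | 10 7-11 |
Completion: 10=11  11=6  12=4  13=7
Turnaround (C−A): 10=11  11=6  12=4  13=7
Finish order: 12 → 11 → 13 → 10

11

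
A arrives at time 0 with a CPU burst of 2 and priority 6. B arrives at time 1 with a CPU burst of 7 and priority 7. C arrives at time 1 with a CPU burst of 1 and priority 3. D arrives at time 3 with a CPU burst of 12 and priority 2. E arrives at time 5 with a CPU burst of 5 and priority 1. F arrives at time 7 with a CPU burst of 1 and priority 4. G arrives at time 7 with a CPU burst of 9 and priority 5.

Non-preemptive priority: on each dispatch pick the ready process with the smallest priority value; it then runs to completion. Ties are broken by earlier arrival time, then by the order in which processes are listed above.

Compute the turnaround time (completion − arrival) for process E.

15

Schedule: | A 0-2 | C 2-3 | D 3-15 | E 15-20 | F 20-21 | G 21-30 | B 30-37 |
Completion: A=2  B=37  C=3  D=15  E=20  F=21  G=30
Turnaround (C−A): A=2  B=36  C=2  D=12  E=15  F=14  G=23
Turnaround(E) = completion − arrival = 20 − 5 = 15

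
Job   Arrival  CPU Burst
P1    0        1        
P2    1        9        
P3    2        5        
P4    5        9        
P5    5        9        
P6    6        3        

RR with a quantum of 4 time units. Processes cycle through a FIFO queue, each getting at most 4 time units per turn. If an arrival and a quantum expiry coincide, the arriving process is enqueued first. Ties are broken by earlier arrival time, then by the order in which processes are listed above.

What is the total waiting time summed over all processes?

Gantt: | P1 0-1 | P2 1-5 | P3 5-9 | P4 9-13 | P5 13-17 | P2 17-21 | P6 21-24 | P3 24-25 | P4 25-29 | P5 29-33 | P2 33-34 | P4 34-35 | P5 35-36 |
Completion: P1=1  P2=34  P3=25  P4=35  P5=36  P6=24
Waiting = turnaround − burst: P1=0, P2=24, P3=18, P4=21, P5=22, P6=15
Total waiting = 0 + 24 + 18 + 21 + 22 + 15 = 100

100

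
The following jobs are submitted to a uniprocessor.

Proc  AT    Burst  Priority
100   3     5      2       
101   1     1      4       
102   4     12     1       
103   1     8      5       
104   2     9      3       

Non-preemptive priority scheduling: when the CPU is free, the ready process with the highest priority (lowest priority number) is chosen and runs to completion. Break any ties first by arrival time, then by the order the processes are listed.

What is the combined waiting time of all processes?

54

Timeline: | idle 0-1 | 101 1-2 | 104 2-11 | 102 11-23 | 100 23-28 | 103 28-36 |
Completion: 100=28  101=2  102=23  103=36  104=11
Turnaround (C−A): 100=25  101=1  102=19  103=35  104=9
Waiting = turnaround − burst: 100=20, 101=0, 102=7, 103=27, 104=0
Total waiting = 20 + 0 + 7 + 27 + 0 = 54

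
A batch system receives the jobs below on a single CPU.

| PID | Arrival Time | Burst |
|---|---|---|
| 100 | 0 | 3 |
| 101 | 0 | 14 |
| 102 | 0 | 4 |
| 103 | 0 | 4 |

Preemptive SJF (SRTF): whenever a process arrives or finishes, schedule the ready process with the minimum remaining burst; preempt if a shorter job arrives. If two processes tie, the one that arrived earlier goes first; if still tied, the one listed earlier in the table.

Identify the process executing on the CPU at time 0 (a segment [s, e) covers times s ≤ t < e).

Timeline: | 100 0-3 | 102 3-7 | 103 7-11 | 101 11-25 |
Completion: 100=3  101=25  102=7  103=11
Turnaround (C−A): 100=3  101=25  102=7  103=11

100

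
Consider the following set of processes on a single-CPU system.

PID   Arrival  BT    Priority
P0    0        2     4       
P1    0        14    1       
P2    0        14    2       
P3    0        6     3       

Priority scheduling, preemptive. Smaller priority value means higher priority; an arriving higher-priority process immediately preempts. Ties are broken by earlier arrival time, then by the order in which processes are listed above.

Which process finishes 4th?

Gantt: | P1 0-14 | P2 14-28 | P3 28-34 | P0 34-36 |
Completion: P0=36  P1=14  P2=28  P3=34
Turnaround (C−A): P0=36  P1=14  P2=28  P3=34
Finish order: P1 → P2 → P3 → P0

P0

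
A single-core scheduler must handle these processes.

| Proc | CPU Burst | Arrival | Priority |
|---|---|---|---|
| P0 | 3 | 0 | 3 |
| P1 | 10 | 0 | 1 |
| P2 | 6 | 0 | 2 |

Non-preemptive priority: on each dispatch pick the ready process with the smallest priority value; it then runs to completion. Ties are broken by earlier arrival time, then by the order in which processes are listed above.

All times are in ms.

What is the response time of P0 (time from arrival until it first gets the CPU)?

16

Schedule: | P1 0-10 | P2 10-16 | P0 16-19 |
Completion: P0=19  P1=10  P2=16
Turnaround (C−A): P0=19  P1=10  P2=16
Response(P0) = first start − arrival = 16 − 0 = 16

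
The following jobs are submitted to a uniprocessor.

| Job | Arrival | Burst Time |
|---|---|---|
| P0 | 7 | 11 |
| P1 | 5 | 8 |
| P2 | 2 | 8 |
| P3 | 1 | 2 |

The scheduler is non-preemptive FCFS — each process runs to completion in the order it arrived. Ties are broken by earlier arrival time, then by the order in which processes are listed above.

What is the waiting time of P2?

Schedule: | idle 0-1 | P3 1-3 | P2 3-11 | P1 11-19 | P0 19-30 |
Completion: P0=30  P1=19  P2=11  P3=3
Waiting(P2) = turnaround − burst = 9 − 8 = 1

1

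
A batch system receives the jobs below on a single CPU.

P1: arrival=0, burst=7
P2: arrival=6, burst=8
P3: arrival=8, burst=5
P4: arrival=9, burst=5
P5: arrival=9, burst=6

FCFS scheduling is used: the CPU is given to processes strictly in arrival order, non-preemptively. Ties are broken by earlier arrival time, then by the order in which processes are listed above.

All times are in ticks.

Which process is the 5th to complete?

Gantt: | P1 0-7 | P2 7-15 | P3 15-20 | P4 20-25 | P5 25-31 |
Completion: P1=7  P2=15  P3=20  P4=25  P5=31
Turnaround (C−A): P1=7  P2=9  P3=12  P4=16  P5=22
Finish order: P1 → P2 → P3 → P4 → P5

P5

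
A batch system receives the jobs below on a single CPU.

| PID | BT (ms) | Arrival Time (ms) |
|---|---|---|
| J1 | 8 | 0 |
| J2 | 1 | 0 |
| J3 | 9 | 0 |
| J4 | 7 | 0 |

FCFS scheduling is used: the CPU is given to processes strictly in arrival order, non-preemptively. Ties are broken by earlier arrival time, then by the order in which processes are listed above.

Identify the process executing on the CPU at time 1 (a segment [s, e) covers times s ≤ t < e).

J1

Timeline: | J1 0-8 | J2 8-9 | J3 9-18 | J4 18-25 |
Completion: J1=8  J2=9  J3=18  J4=25
Turnaround (C−A): J1=8  J2=9  J3=18  J4=25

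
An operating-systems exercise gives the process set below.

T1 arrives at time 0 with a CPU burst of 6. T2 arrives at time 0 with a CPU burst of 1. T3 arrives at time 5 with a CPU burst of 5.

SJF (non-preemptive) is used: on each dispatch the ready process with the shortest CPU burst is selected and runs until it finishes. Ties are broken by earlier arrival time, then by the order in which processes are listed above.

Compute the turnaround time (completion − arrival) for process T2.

1

Schedule: | T2 0-1 | T1 1-7 | T3 7-12 |
Completion: T1=7  T2=1  T3=12
Turnaround(T2) = completion − arrival = 1 − 0 = 1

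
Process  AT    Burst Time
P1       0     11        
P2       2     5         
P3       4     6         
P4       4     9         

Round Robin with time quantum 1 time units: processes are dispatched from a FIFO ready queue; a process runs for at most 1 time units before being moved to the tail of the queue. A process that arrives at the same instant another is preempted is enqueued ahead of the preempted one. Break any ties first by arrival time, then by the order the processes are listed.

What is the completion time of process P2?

17

Gantt: | P1 0-2 | P2 2-3 | P1 3-4 | P2 4-5 | P3 5-6 | P4 6-7 | P1 7-8 | P2 8-9 | P3 9-10 | P4 10-11 | P1 11-12 | P2 12-13 | P3 13-14 | P4 14-15 | P1 15-16 | P2 16-17 | P3 17-18 | P4 18-19 | P1 19-20 | P3 20-21 | P4 21-22 | P1 22-23 | P3 23-24 | P4 24-25 | P1 25-26 | P4 26-27 | P1 27-28 | P4 28-29 | P1 29-30 | P4 30-31 |
Completion: P1=30  P2=17  P3=24  P4=31
Turnaround (C−A): P1=30  P2=15  P3=20  P4=27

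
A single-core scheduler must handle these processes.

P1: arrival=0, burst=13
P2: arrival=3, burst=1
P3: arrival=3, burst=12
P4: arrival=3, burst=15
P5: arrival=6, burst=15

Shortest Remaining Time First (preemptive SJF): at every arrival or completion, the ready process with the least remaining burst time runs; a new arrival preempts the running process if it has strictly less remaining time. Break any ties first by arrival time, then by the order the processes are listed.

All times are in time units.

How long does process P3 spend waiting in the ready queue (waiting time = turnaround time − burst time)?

11

Schedule: | P1 0-3 | P2 3-4 | P1 4-14 | P3 14-26 | P4 26-41 | P5 41-56 |
Completion: P1=14  P2=4  P3=26  P4=41  P5=56
Waiting(P3) = turnaround − burst = 23 − 12 = 11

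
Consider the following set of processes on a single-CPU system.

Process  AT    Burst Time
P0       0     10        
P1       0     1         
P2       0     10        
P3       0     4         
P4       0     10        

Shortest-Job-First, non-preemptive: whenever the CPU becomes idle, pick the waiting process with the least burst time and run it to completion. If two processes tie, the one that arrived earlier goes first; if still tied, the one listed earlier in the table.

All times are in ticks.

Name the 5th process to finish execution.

Gantt: | P1 0-1 | P3 1-5 | P0 5-15 | P2 15-25 | P4 25-35 |
Completion: P0=15  P1=1  P2=25  P3=5  P4=35
Turnaround (C−A): P0=15  P1=1  P2=25  P3=5  P4=35
Finish order: P1 → P3 → P0 → P2 → P4

P4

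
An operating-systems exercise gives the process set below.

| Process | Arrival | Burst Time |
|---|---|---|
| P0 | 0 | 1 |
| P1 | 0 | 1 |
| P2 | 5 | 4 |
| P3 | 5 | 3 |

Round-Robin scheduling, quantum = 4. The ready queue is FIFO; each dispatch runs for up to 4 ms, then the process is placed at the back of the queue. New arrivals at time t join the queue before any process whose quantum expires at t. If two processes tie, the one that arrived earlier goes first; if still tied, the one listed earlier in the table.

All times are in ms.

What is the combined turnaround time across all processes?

14

Timeline: | P0 0-1 | P1 1-2 | idle 2-5 | P2 5-9 | P3 9-12 |
Completion: P0=1  P1=2  P2=9  P3=12
Turnaround (C−A): P0=1  P1=2  P2=4  P3=7
Turnaround = completion − arrival: P0=1, P1=2, P2=4, P3=7
Total turnaround = 1 + 2 + 4 + 7 = 14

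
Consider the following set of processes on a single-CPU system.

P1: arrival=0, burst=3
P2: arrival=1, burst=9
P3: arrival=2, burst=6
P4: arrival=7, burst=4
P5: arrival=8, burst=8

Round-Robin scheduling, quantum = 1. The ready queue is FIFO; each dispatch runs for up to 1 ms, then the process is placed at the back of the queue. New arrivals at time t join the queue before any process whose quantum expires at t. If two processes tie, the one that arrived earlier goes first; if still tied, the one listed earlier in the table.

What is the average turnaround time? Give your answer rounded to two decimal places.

17.80

Schedule: | P1 0-1 | P2 1-2 | P1 2-3 | P3 3-4 | P2 4-5 | P1 5-6 | P3 6-7 | P2 7-8 | P4 8-9 | P3 9-10 | P5 10-11 | P2 11-12 | P4 12-13 | P3 13-14 | P5 14-15 | P2 15-16 | P4 16-17 | P3 17-18 | P5 18-19 | P2 19-20 | P4 20-21 | P3 21-22 | P5 22-23 | P2 23-24 | P5 24-25 | P2 25-26 | P5 26-27 | P2 27-28 | P5 28-30 |
Completion: P1=6  P2=28  P3=22  P4=21  P5=30
Turnaround times: P1=6, P2=27, P3=20, P4=14, P5=22
Average turnaround = (6+27+20+14+22) / 5 = 89/5 = 17.80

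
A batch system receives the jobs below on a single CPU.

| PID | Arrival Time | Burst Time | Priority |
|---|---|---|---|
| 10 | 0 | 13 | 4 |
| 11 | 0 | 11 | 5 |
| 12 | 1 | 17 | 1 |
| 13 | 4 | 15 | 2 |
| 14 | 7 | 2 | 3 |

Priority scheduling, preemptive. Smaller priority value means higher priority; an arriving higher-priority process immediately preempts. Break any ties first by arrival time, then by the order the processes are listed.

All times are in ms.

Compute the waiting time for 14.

Schedule: | 10 0-1 | 12 1-18 | 13 18-33 | 14 33-35 | 10 35-47 | 11 47-58 |
Completion: 10=47  11=58  12=18  13=33  14=35
Turnaround (C−A): 10=47  11=58  12=17  13=29  14=28
Waiting(14) = turnaround − burst = 28 − 2 = 26

26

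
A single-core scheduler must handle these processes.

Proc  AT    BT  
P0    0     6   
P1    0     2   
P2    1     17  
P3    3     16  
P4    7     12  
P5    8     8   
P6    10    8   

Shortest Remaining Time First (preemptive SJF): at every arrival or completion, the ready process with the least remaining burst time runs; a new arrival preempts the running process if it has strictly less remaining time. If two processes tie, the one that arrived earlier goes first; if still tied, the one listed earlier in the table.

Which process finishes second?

Schedule: | P1 0-2 | P0 2-8 | P5 8-16 | P6 16-24 | P4 24-36 | P3 36-52 | P2 52-69 |
Completion: P0=8  P1=2  P2=69  P3=52  P4=36  P5=16  P6=24
Turnaround (C−A): P0=8  P1=2  P2=68  P3=49  P4=29  P5=8  P6=14
Finish order: P1 → P0 → P5 → P6 → P4 → P3 → P2

P0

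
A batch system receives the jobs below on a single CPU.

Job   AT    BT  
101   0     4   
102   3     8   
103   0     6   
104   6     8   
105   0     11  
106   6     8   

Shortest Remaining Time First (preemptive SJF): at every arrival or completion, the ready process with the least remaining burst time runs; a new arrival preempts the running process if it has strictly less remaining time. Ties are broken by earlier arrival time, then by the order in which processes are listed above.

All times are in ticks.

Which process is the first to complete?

Timeline: | 101 0-4 | 103 4-10 | 102 10-18 | 104 18-26 | 106 26-34 | 105 34-45 |
Completion: 101=4  102=18  103=10  104=26  105=45  106=34
Turnaround (C−A): 101=4  102=15  103=10  104=20  105=45  106=28
Finish order: 101 → 103 → 102 → 104 → 106 → 105

101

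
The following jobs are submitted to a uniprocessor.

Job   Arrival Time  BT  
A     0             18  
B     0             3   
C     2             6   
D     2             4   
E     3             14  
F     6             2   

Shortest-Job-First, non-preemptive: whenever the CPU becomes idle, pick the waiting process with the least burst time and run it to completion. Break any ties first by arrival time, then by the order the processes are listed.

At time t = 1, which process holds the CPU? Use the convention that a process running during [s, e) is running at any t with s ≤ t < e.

B

Schedule: | B 0-3 | D 3-7 | F 7-9 | C 9-15 | E 15-29 | A 29-47 |
Completion: A=47  B=3  C=15  D=7  E=29  F=9
Turnaround (C−A): A=47  B=3  C=13  D=5  E=26  F=3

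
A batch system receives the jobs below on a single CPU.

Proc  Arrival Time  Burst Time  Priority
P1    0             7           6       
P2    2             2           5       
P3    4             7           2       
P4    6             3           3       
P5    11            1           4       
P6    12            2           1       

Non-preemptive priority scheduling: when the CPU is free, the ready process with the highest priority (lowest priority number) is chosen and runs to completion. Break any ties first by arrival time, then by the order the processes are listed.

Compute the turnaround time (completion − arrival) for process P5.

9

Timeline: | P1 0-7 | P3 7-14 | P6 14-16 | P4 16-19 | P5 19-20 | P2 20-22 |
Completion: P1=7  P2=22  P3=14  P4=19  P5=20  P6=16
Turnaround (C−A): P1=7  P2=20  P3=10  P4=13  P5=9  P6=4
Turnaround(P5) = completion − arrival = 20 − 11 = 9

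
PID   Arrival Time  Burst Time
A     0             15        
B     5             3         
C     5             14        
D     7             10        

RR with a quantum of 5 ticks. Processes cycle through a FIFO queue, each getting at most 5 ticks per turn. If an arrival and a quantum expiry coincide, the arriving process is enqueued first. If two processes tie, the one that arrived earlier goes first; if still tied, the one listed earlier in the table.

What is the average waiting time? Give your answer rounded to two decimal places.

15.50

Gantt: | A 0-5 | B 5-8 | C 8-13 | A 13-18 | D 18-23 | C 23-28 | A 28-33 | D 33-38 | C 38-42 |
Completion: A=33  B=8  C=42  D=38
Turnaround (C−A): A=33  B=3  C=37  D=31
Waiting times: A=18, B=0, C=23, D=21
Average waiting = (18+0+23+21) / 4 = 62/4 = 15.50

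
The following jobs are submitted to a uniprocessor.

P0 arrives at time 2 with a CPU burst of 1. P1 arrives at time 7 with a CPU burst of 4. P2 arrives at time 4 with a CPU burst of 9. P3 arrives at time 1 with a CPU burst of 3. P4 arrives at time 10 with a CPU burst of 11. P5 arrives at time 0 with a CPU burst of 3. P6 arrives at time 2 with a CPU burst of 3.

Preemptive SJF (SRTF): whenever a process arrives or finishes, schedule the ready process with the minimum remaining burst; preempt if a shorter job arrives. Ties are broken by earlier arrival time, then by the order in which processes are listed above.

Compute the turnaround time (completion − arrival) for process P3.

Timeline: | P5 0-3 | P0 3-4 | P3 4-7 | P6 7-10 | P1 10-14 | P2 14-23 | P4 23-34 |
Completion: P0=4  P1=14  P2=23  P3=7  P4=34  P5=3  P6=10
Turnaround (C−A): P0=2  P1=7  P2=19  P3=6  P4=24  P5=3  P6=8
Turnaround(P3) = completion − arrival = 7 − 1 = 6

6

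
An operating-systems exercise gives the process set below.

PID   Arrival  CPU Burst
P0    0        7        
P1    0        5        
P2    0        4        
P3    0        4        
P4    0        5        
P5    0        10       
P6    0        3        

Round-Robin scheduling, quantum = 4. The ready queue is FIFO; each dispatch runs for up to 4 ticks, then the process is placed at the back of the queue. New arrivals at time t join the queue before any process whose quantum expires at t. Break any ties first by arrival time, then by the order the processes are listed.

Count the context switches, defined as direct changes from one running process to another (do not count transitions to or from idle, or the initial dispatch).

10

Timeline: | P0 0-4 | P1 4-8 | P2 8-12 | P3 12-16 | P4 16-20 | P5 20-24 | P6 24-27 | P0 27-30 | P1 30-31 | P4 31-32 | P5 32-38 |
Completion: P0=30  P1=31  P2=12  P3=16  P4=32  P5=38  P6=27
Turnaround (C−A): P0=30  P1=31  P2=12  P3=16  P4=32  P5=38  P6=27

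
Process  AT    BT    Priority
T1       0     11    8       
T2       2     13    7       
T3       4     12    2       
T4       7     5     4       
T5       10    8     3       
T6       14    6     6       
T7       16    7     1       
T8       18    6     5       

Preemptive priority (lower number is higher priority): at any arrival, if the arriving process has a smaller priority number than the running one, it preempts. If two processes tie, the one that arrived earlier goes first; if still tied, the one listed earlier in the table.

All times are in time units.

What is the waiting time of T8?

Gantt: | T1 0-2 | T2 2-4 | T3 4-16 | T7 16-23 | T5 23-31 | T4 31-36 | T8 36-42 | T6 42-48 | T2 48-59 | T1 59-68 |
Completion: T1=68  T2=59  T3=16  T4=36  T5=31  T6=48  T7=23  T8=42
Turnaround (C−A): T1=68  T2=57  T3=12  T4=29  T5=21  T6=34  T7=7  T8=24
Waiting(T8) = turnaround − burst = 24 − 6 = 18

18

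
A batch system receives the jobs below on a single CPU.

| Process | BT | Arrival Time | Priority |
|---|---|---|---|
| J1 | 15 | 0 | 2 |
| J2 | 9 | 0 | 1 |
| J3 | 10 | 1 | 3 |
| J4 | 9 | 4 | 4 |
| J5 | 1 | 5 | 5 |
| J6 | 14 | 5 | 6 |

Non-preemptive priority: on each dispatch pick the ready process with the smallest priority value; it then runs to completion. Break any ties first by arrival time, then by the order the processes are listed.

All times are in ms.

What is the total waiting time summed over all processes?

139

Gantt: | J2 0-9 | J1 9-24 | J3 24-34 | J4 34-43 | J5 43-44 | J6 44-58 |
Completion: J1=24  J2=9  J3=34  J4=43  J5=44  J6=58
Turnaround (C−A): J1=24  J2=9  J3=33  J4=39  J5=39  J6=53
Waiting = turnaround − burst: J1=9, J2=0, J3=23, J4=30, J5=38, J6=39
Total waiting = 9 + 0 + 23 + 30 + 38 + 39 = 139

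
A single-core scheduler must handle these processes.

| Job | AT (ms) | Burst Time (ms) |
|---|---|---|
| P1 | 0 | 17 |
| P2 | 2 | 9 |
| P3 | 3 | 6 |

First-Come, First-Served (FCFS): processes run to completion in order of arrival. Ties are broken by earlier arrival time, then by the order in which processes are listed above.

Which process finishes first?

Gantt: | P1 0-17 | P2 17-26 | P3 26-32 |
Completion: P1=17  P2=26  P3=32
Finish order: P1 → P2 → P3

P1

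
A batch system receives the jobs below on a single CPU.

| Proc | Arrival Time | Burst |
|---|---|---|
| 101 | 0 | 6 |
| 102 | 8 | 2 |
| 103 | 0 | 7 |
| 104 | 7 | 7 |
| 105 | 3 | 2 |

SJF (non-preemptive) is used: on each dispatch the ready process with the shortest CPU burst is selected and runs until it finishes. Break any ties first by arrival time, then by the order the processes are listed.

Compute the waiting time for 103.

Timeline: | 101 0-6 | 105 6-8 | 102 8-10 | 103 10-17 | 104 17-24 |
Completion: 101=6  102=10  103=17  104=24  105=8
Turnaround (C−A): 101=6  102=2  103=17  104=17  105=5
Waiting(103) = turnaround − burst = 17 − 7 = 10

10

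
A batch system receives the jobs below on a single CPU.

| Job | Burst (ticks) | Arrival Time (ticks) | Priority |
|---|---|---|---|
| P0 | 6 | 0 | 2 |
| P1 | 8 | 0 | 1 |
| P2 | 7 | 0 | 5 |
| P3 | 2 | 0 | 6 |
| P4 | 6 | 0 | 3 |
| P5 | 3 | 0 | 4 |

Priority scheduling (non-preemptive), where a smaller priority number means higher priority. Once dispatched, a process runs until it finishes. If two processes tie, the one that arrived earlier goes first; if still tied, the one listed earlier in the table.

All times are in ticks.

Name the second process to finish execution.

Schedule: | P1 0-8 | P0 8-14 | P4 14-20 | P5 20-23 | P2 23-30 | P3 30-32 |
Completion: P0=14  P1=8  P2=30  P3=32  P4=20  P5=23
Turnaround (C−A): P0=14  P1=8  P2=30  P3=32  P4=20  P5=23
Finish order: P1 → P0 → P4 → P5 → P2 → P3

P0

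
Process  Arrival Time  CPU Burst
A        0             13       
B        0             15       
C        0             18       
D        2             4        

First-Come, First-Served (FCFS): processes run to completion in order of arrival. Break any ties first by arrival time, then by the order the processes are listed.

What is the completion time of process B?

Gantt: | A 0-13 | B 13-28 | C 28-46 | D 46-50 |
Completion: A=13  B=28  C=46  D=50

28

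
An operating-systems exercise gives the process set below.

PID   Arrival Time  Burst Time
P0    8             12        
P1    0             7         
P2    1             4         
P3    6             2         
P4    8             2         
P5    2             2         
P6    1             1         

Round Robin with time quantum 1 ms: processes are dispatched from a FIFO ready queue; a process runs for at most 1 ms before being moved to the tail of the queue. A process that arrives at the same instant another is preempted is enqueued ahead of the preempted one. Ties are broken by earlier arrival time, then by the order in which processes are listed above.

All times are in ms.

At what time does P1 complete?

Timeline: | P1 0-1 | P2 1-2 | P6 2-3 | P1 3-4 | P5 4-5 | P2 5-6 | P1 6-7 | P5 7-8 | P3 8-9 | P2 9-10 | P1 10-11 | P0 11-12 | P4 12-13 | P3 13-14 | P2 14-15 | P1 15-16 | P0 16-17 | P4 17-18 | P1 18-19 | P0 19-20 | P1 20-21 | P0 21-30 |
Completion: P0=30  P1=21  P2=15  P3=14  P4=18  P5=8  P6=3
Turnaround (C−A): P0=22  P1=21  P2=14  P3=8  P4=10  P5=6  P6=2

21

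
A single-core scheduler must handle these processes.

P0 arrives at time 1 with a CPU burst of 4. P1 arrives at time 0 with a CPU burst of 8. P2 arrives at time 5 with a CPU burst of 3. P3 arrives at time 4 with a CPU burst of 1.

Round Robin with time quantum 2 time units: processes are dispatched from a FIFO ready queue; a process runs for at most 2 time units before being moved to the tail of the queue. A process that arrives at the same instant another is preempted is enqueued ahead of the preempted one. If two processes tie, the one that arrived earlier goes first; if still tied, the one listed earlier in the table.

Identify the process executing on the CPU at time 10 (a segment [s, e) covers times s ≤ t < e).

P2

Timeline: | P1 0-2 | P0 2-4 | P1 4-6 | P3 6-7 | P0 7-9 | P2 9-11 | P1 11-13 | P2 13-14 | P1 14-16 |
Completion: P0=9  P1=16  P2=14  P3=7
Turnaround (C−A): P0=8  P1=16  P2=9  P3=3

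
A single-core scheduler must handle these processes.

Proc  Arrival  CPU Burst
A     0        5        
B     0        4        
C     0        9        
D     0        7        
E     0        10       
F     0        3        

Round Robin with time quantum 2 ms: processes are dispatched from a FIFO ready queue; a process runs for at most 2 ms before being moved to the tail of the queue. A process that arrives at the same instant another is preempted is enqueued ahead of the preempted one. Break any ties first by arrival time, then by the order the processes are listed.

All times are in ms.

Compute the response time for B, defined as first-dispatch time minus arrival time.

Gantt: | A 0-2 | B 2-4 | C 4-6 | D 6-8 | E 8-10 | F 10-12 | A 12-14 | B 14-16 | C 16-18 | D 18-20 | E 20-22 | F 22-23 | A 23-24 | C 24-26 | D 26-28 | E 28-30 | C 30-32 | D 32-33 | E 33-35 | C 35-36 | E 36-38 |
Completion: A=24  B=16  C=36  D=33  E=38  F=23
Response(B) = first start − arrival = 2 − 0 = 2

2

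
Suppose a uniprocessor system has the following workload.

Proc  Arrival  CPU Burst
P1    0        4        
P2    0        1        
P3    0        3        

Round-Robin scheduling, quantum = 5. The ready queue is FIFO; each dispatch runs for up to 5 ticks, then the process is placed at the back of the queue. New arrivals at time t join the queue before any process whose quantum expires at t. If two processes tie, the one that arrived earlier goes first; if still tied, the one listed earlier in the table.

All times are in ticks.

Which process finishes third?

P3

Gantt: | P1 0-4 | P2 4-5 | P3 5-8 |
Completion: P1=4  P2=5  P3=8
Turnaround (C−A): P1=4  P2=5  P3=8
Finish order: P1 → P2 → P3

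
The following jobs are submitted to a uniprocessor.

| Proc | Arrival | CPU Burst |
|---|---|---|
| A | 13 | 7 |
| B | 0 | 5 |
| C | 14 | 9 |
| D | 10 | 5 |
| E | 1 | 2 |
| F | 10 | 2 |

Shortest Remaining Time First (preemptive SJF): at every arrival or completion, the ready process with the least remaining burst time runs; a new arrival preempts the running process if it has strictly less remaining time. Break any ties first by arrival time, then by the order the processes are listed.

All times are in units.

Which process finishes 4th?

D

Schedule: | B 0-1 | E 1-3 | B 3-7 | idle 7-10 | F 10-12 | D 12-17 | A 17-24 | C 24-33 |
Completion: A=24  B=7  C=33  D=17  E=3  F=12
Turnaround (C−A): A=11  B=7  C=19  D=7  E=2  F=2
Finish order: E → B → F → D → A → C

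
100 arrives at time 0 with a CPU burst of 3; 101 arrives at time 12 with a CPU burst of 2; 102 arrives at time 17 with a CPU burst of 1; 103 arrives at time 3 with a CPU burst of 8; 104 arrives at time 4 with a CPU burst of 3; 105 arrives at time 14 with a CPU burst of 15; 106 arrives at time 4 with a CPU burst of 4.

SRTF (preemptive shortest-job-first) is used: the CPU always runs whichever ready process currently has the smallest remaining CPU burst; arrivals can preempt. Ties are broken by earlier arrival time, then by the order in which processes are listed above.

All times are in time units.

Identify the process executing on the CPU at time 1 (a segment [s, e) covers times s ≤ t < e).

Gantt: | 100 0-3 | 103 3-4 | 104 4-7 | 106 7-11 | 103 11-12 | 101 12-14 | 103 14-17 | 102 17-18 | 103 18-21 | 105 21-36 |
Completion: 100=3  101=14  102=18  103=21  104=7  105=36  106=11

100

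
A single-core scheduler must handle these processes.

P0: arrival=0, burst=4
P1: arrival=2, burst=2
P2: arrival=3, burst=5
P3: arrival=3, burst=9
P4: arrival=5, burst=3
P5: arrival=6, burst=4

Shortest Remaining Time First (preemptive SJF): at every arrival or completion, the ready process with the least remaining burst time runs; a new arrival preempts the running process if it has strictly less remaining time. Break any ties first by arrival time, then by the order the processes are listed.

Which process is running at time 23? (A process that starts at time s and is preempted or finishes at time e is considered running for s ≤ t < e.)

Gantt: | P0 0-4 | P1 4-6 | P4 6-9 | P5 9-13 | P2 13-18 | P3 18-27 |
Completion: P0=4  P1=6  P2=18  P3=27  P4=9  P5=13
Turnaround (C−A): P0=4  P1=4  P2=15  P3=24  P4=4  P5=7

P3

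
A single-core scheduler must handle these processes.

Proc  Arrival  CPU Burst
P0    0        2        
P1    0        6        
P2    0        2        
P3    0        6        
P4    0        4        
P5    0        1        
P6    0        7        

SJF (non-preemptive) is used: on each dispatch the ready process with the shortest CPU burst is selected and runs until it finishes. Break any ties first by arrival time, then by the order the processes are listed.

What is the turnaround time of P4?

Gantt: | P5 0-1 | P0 1-3 | P2 3-5 | P4 5-9 | P1 9-15 | P3 15-21 | P6 21-28 |
Completion: P0=3  P1=15  P2=5  P3=21  P4=9  P5=1  P6=28
Turnaround(P4) = completion − arrival = 9 − 0 = 9

9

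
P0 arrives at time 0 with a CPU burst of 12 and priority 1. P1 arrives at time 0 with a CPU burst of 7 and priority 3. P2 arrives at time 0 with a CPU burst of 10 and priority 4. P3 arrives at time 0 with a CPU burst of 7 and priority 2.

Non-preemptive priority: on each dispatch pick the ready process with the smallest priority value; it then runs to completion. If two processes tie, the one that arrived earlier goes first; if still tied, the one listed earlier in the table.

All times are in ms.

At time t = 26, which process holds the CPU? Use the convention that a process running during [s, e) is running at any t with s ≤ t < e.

Gantt: | P0 0-12 | P3 12-19 | P1 19-26 | P2 26-36 |
Completion: P0=12  P1=26  P2=36  P3=19
Turnaround (C−A): P0=12  P1=26  P2=36  P3=19

P2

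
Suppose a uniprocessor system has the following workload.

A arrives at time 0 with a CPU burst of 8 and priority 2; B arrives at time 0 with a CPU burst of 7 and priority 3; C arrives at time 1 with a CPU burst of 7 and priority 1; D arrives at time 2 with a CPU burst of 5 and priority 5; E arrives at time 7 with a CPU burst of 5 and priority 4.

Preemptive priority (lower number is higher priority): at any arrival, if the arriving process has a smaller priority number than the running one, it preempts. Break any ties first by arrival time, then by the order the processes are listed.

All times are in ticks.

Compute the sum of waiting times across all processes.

62

Timeline: | A 0-1 | C 1-8 | A 8-15 | B 15-22 | E 22-27 | D 27-32 |
Completion: A=15  B=22  C=8  D=32  E=27
Turnaround (C−A): A=15  B=22  C=7  D=30  E=20
Waiting = turnaround − burst: A=7, B=15, C=0, D=25, E=15
Total waiting = 7 + 15 + 0 + 25 + 15 = 62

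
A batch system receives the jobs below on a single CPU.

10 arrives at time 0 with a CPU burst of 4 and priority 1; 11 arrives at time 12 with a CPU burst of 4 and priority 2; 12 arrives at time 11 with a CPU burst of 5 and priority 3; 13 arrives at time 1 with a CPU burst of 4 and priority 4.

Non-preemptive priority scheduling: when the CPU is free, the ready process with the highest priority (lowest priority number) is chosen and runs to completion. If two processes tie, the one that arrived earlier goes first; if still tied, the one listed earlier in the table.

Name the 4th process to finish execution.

Timeline: | 10 0-4 | 13 4-8 | idle 8-11 | 12 11-16 | 11 16-20 |
Completion: 10=4  11=20  12=16  13=8
Turnaround (C−A): 10=4  11=8  12=5  13=7
Finish order: 10 → 13 → 12 → 11

11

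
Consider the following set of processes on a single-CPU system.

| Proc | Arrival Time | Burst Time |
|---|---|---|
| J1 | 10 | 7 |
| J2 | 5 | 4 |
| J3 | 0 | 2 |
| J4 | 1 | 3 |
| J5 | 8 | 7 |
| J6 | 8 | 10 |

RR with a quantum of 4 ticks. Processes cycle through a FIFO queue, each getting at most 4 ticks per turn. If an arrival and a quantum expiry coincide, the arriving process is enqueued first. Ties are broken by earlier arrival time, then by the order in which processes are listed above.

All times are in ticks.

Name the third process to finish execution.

J2

Timeline: | J3 0-2 | J4 2-5 | J2 5-9 | J5 9-13 | J6 13-17 | J1 17-21 | J5 21-24 | J6 24-28 | J1 28-31 | J6 31-33 |
Completion: J1=31  J2=9  J3=2  J4=5  J5=24  J6=33
Turnaround (C−A): J1=21  J2=4  J3=2  J4=4  J5=16  J6=25
Finish order: J3 → J4 → J2 → J5 → J1 → J6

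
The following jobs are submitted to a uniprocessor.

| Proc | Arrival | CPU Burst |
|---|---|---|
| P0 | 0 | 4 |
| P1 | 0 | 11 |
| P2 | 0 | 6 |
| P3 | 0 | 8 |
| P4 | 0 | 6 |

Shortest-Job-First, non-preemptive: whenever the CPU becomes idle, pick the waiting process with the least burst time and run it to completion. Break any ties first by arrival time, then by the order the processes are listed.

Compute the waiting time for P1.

24

Schedule: | P0 0-4 | P2 4-10 | P4 10-16 | P3 16-24 | P1 24-35 |
Completion: P0=4  P1=35  P2=10  P3=24  P4=16
Turnaround (C−A): P0=4  P1=35  P2=10  P3=24  P4=16
Waiting(P1) = turnaround − burst = 35 − 11 = 24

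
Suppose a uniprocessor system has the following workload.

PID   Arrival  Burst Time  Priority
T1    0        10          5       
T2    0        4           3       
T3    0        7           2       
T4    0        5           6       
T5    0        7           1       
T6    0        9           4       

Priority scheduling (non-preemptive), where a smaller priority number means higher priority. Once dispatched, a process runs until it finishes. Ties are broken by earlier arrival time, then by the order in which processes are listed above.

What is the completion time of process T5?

7

Timeline: | T5 0-7 | T3 7-14 | T2 14-18 | T6 18-27 | T1 27-37 | T4 37-42 |
Completion: T1=37  T2=18  T3=14  T4=42  T5=7  T6=27
Turnaround (C−A): T1=37  T2=18  T3=14  T4=42  T5=7  T6=27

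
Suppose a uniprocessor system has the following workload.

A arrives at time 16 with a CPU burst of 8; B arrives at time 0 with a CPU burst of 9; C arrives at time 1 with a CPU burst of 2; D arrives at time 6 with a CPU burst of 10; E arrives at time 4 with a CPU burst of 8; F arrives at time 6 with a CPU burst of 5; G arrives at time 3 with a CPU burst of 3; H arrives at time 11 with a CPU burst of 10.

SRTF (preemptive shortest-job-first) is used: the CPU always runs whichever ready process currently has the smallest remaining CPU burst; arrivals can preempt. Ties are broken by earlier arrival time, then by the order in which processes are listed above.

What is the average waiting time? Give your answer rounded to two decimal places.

Timeline: | B 0-1 | C 1-3 | G 3-6 | F 6-11 | B 11-19 | E 19-27 | A 27-35 | D 35-45 | H 45-55 |
Completion: A=35  B=19  C=3  D=45  E=27  F=11  G=6  H=55
Waiting times: A=11, B=10, C=0, D=29, E=15, F=0, G=0, H=34
Average waiting = (11+10+0+29+15+0+0+34) / 8 = 99/8 = 12.38

12.38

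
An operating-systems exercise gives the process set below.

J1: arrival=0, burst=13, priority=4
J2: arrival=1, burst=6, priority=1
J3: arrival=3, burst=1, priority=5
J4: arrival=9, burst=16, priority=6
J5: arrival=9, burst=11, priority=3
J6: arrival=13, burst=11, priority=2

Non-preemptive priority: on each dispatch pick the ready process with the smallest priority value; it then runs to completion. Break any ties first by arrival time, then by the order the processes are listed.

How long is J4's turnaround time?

49

Gantt: | J1 0-13 | J2 13-19 | J6 19-30 | J5 30-41 | J3 41-42 | J4 42-58 |
Completion: J1=13  J2=19  J3=42  J4=58  J5=41  J6=30
Turnaround (C−A): J1=13  J2=18  J3=39  J4=49  J5=32  J6=17
Turnaround(J4) = completion − arrival = 58 − 9 = 49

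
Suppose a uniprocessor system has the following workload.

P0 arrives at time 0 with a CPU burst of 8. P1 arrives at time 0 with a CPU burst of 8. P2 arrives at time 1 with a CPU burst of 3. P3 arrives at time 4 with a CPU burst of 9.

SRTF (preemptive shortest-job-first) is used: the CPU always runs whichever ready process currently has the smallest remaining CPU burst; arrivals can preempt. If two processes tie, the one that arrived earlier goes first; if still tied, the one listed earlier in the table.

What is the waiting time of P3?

Schedule: | P0 0-1 | P2 1-4 | P0 4-11 | P1 11-19 | P3 19-28 |
Completion: P0=11  P1=19  P2=4  P3=28
Waiting(P3) = turnaround − burst = 24 − 9 = 15

15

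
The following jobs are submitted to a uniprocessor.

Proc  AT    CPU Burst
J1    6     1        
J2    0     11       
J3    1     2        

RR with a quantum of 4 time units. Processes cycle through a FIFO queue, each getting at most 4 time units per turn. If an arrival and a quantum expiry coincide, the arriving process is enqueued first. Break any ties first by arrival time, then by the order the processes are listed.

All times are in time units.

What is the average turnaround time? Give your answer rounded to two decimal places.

8.00

Gantt: | J2 0-4 | J3 4-6 | J2 6-10 | J1 10-11 | J2 11-14 |
Completion: J1=11  J2=14  J3=6
Turnaround times: J1=5, J2=14, J3=5
Average turnaround = (5+14+5) / 3 = 24/3 = 8.00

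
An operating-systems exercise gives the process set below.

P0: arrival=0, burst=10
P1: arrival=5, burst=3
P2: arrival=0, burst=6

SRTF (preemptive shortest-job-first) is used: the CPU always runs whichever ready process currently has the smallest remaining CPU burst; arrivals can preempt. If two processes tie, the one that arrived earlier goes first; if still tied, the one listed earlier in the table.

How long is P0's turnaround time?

19

Schedule: | P2 0-6 | P1 6-9 | P0 9-19 |
Completion: P0=19  P1=9  P2=6
Turnaround (C−A): P0=19  P1=4  P2=6
Turnaround(P0) = completion − arrival = 19 − 0 = 19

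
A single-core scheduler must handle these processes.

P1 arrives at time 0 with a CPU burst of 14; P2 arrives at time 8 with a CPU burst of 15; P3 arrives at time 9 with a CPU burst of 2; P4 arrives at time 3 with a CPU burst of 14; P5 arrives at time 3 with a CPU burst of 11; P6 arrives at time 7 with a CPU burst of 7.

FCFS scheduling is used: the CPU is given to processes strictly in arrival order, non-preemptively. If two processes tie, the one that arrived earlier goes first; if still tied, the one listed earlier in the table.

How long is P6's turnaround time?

39

Gantt: | P1 0-14 | P4 14-28 | P5 28-39 | P6 39-46 | P2 46-61 | P3 61-63 |
Completion: P1=14  P2=61  P3=63  P4=28  P5=39  P6=46
Turnaround(P6) = completion − arrival = 46 − 7 = 39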